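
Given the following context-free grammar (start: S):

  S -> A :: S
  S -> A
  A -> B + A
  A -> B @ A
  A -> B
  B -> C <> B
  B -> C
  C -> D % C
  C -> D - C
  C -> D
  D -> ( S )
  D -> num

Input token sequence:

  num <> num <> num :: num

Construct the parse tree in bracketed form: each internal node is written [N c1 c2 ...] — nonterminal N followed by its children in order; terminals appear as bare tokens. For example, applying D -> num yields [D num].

S
A :: S
B :: S
C <> B :: S
D <> B :: S
num <> B :: S
num <> C <> B :: S
num <> D <> B :: S
num <> num <> B :: S
num <> num <> C :: S
num <> num <> D :: S
num <> num <> num :: S
num <> num <> num :: A
num <> num <> num :: B
num <> num <> num :: C
num <> num <> num :: D
num <> num <> num :: num

[S [A [B [C [D num]] <> [B [C [D num]] <> [B [C [D num]]]]]] :: [S [A [B [C [D num]]]]]]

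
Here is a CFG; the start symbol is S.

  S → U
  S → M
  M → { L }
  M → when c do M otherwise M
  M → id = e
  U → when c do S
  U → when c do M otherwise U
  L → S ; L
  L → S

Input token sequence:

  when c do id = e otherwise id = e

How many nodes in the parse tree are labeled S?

[S [M when c do [M id = e] otherwise [M id = e]]]

1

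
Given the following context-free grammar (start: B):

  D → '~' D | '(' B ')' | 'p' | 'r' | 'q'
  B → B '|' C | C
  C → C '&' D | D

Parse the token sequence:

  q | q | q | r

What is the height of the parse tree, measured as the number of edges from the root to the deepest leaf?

6

[B [B [B [B [C [D q]]] | [C [D q]]] | [C [D q]]] | [C [D r]]]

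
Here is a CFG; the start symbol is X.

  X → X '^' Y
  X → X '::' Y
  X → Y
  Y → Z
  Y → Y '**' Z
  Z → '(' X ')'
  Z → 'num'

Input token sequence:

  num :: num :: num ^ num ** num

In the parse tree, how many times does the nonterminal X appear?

[X [X [X [X [Y [Z num]]] :: [Y [Z num]]] :: [Y [Z num]]] ^ [Y [Y [Z num]] ** [Z num]]]

4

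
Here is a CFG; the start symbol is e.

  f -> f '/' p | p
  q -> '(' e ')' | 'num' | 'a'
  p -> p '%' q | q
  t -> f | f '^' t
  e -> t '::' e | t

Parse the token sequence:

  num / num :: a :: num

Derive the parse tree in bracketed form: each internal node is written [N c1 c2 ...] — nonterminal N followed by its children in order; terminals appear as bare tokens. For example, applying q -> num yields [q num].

[e [t [f [f [p [q num]]] / [p [q num]]]] :: [e [t [f [p [q a]]]] :: [e [t [f [p [q num]]]]]]]

e
t :: e
f :: e
f / p :: e
p / p :: e
q / p :: e
num / p :: e
num / q :: e
num / num :: e
num / num :: t :: e
num / num :: f :: e
num / num :: p :: e
num / num :: q :: e
num / num :: a :: e
num / num :: a :: t
num / num :: a :: f
num / num :: a :: p
num / num :: a :: q
num / num :: a :: num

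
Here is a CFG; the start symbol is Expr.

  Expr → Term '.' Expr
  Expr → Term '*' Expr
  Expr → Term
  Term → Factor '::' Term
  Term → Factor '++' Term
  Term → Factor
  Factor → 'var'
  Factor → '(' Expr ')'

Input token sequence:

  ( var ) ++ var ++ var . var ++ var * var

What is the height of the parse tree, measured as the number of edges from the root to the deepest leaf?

[Expr [Term [Factor ( [Expr [Term [Factor var]]] )] ++ [Term [Factor var] ++ [Term [Factor var]]]] . [Expr [Term [Factor var] ++ [Term [Factor var]]] * [Expr [Term [Factor var]]]]]

6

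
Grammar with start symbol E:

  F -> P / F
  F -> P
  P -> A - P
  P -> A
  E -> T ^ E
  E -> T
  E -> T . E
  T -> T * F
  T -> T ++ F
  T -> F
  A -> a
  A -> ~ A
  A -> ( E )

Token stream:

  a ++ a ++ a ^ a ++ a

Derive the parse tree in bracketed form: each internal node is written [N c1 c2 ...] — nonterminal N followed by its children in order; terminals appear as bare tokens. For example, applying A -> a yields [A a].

[E [T [T [T [F [P [A a]]]] ++ [F [P [A a]]]] ++ [F [P [A a]]]] ^ [E [T [T [F [P [A a]]]] ++ [F [P [A a]]]]]]

E
T ^ E
T ++ F ^ E
T ++ F ++ F ^ E
F ++ F ++ F ^ E
P ++ F ++ F ^ E
A ++ F ++ F ^ E
a ++ F ++ F ^ E
a ++ P ++ F ^ E
a ++ A ++ F ^ E
a ++ a ++ F ^ E
a ++ a ++ P ^ E
a ++ a ++ A ^ E
a ++ a ++ a ^ E
a ++ a ++ a ^ T
a ++ a ++ a ^ T ++ F
a ++ a ++ a ^ F ++ F
a ++ a ++ a ^ P ++ F
a ++ a ++ a ^ A ++ F
a ++ a ++ a ^ a ++ F
a ++ a ++ a ^ a ++ P
a ++ a ++ a ^ a ++ A
a ++ a ++ a ^ a ++ a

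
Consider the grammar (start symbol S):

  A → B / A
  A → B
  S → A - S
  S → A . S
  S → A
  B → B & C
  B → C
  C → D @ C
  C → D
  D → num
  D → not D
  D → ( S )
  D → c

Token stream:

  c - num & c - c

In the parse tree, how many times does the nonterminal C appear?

4

[S [A [B [C [D c]]]] - [S [A [B [B [C [D num]]] & [C [D c]]]] - [S [A [B [C [D c]]]]]]]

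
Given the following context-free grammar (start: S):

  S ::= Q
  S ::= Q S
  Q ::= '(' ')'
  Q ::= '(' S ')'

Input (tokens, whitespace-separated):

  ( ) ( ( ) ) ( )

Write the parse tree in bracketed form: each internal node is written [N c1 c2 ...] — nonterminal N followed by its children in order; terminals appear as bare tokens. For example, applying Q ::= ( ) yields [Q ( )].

[S [Q ( )] [S [Q ( [S [Q ( )]] )] [S [Q ( )]]]]

S
Q S
( ) S
( ) Q S
( ) ( S ) S
( ) ( Q ) S
( ) ( ( ) ) S
( ) ( ( ) ) Q
( ) ( ( ) ) ( )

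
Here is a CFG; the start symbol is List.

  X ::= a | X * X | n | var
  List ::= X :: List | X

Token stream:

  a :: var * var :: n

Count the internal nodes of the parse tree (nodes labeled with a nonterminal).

8

[List [X a] :: [List [X [X var] * [X var]] :: [List [X n]]]]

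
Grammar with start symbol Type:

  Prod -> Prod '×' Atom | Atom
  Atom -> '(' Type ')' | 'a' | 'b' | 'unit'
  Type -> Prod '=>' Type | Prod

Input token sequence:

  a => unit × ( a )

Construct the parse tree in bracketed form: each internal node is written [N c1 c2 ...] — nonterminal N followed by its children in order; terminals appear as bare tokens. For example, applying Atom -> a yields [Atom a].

Type
Prod => Type
Atom => Type
a => Type
a => Prod
a => Prod × Atom
a => Atom × Atom
a => unit × Atom
a => unit × ( Type )
a => unit × ( Prod )
a => unit × ( Atom )
a => unit × ( a )

[Type [Prod [Atom a]] => [Type [Prod [Prod [Atom unit]] × [Atom ( [Type [Prod [Atom a]]] )]]]]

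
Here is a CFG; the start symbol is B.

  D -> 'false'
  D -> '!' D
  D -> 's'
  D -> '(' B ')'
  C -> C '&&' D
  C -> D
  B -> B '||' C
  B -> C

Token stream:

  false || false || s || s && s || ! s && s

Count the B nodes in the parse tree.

[B [B [B [B [B [C [D false]]] || [C [D false]]] || [C [D s]]] || [C [C [D s]] && [D s]]] || [C [C [D ! [D s]]] && [D s]]]

5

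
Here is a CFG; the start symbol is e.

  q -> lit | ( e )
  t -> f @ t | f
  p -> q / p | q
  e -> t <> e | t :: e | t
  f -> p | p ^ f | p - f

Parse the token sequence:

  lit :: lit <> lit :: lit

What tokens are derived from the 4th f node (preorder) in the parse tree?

[e [t [f [p [q lit]]]] :: [e [t [f [p [q lit]]]] <> [e [t [f [p [q lit]]]] :: [e [t [f [p [q lit]]]]]]]]

lit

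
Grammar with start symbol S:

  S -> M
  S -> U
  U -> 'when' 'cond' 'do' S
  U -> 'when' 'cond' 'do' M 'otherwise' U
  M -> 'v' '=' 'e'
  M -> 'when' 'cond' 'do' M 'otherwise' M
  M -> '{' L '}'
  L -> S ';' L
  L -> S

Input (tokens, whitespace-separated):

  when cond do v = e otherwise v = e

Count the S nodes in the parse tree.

[S [M when cond do [M v = e] otherwise [M v = e]]]

1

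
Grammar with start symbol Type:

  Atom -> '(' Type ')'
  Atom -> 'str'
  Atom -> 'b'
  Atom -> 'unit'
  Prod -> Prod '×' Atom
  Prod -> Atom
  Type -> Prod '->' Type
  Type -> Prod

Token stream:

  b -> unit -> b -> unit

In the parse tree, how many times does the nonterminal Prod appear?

[Type [Prod [Atom b]] -> [Type [Prod [Atom unit]] -> [Type [Prod [Atom b]] -> [Type [Prod [Atom unit]]]]]]

4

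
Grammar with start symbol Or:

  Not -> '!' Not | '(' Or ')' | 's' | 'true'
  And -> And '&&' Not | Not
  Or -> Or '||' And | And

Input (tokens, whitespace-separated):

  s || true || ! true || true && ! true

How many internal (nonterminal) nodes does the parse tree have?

[Or [Or [Or [Or [And [Not s]]] || [And [Not true]]] || [And [Not ! [Not true]]]] || [And [And [Not true]] && [Not ! [Not true]]]]

16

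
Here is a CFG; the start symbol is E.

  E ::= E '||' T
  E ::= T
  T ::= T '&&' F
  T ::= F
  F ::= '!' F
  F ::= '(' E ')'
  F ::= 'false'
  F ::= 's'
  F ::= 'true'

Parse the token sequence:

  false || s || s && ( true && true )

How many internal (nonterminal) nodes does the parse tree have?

[E [E [E [T [F false]]] || [T [F s]]] || [T [T [F s]] && [F ( [E [T [T [F true]] && [F true]]] )]]]

16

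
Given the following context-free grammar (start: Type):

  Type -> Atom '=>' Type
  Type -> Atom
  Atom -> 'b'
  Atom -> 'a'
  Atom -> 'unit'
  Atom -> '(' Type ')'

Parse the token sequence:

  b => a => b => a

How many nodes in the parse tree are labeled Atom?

4

[Type [Atom b] => [Type [Atom a] => [Type [Atom b] => [Type [Atom a]]]]]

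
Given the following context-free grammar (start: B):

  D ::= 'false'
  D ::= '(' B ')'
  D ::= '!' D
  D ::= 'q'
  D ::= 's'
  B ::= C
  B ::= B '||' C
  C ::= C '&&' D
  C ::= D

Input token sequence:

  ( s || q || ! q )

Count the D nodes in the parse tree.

[B [C [D ( [B [B [B [C [D s]]] || [C [D q]]] || [C [D ! [D q]]]] )]]]

5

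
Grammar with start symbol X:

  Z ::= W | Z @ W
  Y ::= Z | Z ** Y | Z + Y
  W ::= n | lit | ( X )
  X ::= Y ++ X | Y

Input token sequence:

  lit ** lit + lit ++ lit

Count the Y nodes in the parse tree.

[X [Y [Z [W lit]] ** [Y [Z [W lit]] + [Y [Z [W lit]]]]] ++ [X [Y [Z [W lit]]]]]

4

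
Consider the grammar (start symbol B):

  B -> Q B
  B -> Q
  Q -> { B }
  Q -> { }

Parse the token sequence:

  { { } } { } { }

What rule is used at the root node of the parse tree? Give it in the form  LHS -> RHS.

B -> Q B

[B [Q { [B [Q { }]] }] [B [Q { }] [B [Q { }]]]]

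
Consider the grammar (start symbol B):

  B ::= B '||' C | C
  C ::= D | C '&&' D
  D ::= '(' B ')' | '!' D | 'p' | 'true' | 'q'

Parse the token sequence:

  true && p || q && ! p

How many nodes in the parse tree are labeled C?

[B [B [C [C [D true]] && [D p]]] || [C [C [D q]] && [D ! [D p]]]]

4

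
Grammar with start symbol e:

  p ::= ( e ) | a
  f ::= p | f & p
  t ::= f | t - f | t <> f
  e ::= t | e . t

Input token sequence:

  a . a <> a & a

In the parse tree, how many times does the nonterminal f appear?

4

[e [e [t [f [p a]]]] . [t [t [f [p a]]] <> [f [f [p a]] & [p a]]]]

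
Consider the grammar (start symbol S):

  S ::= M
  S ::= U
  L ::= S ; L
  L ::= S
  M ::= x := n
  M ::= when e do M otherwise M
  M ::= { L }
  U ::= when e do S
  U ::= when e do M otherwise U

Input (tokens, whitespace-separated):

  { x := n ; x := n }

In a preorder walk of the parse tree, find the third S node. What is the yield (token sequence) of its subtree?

[S [M { [L [S [M x := n]] ; [L [S [M x := n]]]] }]]

x := n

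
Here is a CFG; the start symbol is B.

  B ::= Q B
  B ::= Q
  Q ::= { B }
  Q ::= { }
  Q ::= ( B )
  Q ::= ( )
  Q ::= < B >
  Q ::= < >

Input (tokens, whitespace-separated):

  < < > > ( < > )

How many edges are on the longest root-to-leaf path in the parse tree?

[B [Q < [B [Q < >]] >] [B [Q ( [B [Q < >]] )]]]

5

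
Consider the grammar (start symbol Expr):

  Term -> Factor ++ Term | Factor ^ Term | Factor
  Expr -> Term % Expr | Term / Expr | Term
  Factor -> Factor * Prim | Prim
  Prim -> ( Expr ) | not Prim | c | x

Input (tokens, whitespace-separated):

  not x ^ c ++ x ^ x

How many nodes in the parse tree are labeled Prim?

[Expr [Term [Factor [Prim not [Prim x]]] ^ [Term [Factor [Prim c]] ++ [Term [Factor [Prim x]] ^ [Term [Factor [Prim x]]]]]]]

5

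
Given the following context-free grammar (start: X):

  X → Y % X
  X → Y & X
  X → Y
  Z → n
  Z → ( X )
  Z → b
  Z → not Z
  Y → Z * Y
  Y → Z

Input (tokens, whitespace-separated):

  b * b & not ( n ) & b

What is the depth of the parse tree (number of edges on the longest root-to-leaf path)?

[X [Y [Z b] * [Y [Z b]]] & [X [Y [Z not [Z ( [X [Y [Z n]]] )]]] & [X [Y [Z b]]]]]

8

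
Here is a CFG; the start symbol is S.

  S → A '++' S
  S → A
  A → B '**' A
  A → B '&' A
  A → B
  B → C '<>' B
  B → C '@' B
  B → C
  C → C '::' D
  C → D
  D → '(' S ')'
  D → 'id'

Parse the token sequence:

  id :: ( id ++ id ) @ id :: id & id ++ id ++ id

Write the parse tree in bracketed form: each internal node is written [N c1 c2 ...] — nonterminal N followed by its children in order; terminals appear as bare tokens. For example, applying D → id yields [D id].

[S [A [B [C [C [D id]] :: [D ( [S [A [B [C [D id]]]] ++ [S [A [B [C [D id]]]]]] )]] @ [B [C [C [D id]] :: [D id]]]] & [A [B [C [D id]]]]] ++ [S [A [B [C [D id]]]] ++ [S [A [B [C [D id]]]]]]]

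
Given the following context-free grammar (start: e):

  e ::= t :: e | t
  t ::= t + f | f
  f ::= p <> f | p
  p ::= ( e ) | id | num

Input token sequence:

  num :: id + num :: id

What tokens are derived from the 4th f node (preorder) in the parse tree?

id

[e [t [f [p num]]] :: [e [t [t [f [p id]]] + [f [p num]]] :: [e [t [f [p id]]]]]]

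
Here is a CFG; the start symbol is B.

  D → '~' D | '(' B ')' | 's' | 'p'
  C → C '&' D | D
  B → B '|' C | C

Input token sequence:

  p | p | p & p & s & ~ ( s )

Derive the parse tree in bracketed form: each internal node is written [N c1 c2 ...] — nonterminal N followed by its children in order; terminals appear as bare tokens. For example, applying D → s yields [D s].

B
B | C
B | C | C
C | C | C
D | C | C
p | C | C
p | D | C
p | p | C
p | p | C & D
p | p | C & D & D
p | p | C & D & D & D
p | p | D & D & D & D
p | p | p & D & D & D
p | p | p & p & D & D
p | p | p & p & s & D
p | p | p & p & s & ~ D
p | p | p & p & s & ~ ( B )
p | p | p & p & s & ~ ( C )
p | p | p & p & s & ~ ( D )
p | p | p & p & s & ~ ( s )

[B [B [B [C [D p]]] | [C [D p]]] | [C [C [C [C [D p]] & [D p]] & [D s]] & [D ~ [D ( [B [C [D s]]] )]]]]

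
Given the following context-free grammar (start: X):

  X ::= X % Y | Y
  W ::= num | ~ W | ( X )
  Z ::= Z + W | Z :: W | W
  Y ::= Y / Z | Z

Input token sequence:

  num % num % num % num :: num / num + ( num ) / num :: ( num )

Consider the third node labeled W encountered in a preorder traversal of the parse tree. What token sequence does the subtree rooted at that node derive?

[X [X [X [X [Y [Z [W num]]]] % [Y [Z [W num]]]] % [Y [Z [W num]]]] % [Y [Y [Y [Z [Z [W num]] :: [W num]]] / [Z [Z [W num]] + [W ( [X [Y [Z [W num]]]] )]]] / [Z [Z [W num]] :: [W ( [X [Y [Z [W num]]]] )]]]]

num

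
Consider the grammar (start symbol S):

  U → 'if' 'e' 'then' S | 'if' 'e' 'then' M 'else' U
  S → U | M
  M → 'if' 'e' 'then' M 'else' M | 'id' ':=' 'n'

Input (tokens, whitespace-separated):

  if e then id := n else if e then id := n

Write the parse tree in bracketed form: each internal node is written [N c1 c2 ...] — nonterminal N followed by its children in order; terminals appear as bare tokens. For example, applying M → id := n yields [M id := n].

S
U
if e then M else U
if e then id := n else U
if e then id := n else if e then S
if e then id := n else if e then M
if e then id := n else if e then id := n

[S [U if e then [M id := n] else [U if e then [S [M id := n]]]]]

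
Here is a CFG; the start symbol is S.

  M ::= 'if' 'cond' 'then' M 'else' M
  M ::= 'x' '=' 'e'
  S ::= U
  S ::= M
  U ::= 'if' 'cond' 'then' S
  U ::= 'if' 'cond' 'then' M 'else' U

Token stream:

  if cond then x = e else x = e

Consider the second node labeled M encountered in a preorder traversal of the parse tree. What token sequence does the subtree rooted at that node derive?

[S [M if cond then [M x = e] else [M x = e]]]

x = e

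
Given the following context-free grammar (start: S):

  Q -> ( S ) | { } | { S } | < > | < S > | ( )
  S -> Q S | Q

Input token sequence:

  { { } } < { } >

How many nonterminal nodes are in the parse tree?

[S [Q { [S [Q { }]] }] [S [Q < [S [Q { }]] >]]]

8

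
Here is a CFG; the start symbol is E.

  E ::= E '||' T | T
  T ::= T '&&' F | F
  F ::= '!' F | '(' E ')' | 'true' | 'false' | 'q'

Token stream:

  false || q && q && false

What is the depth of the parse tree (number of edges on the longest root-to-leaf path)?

[E [E [T [F false]]] || [T [T [T [F q]] && [F q]] && [F false]]]

5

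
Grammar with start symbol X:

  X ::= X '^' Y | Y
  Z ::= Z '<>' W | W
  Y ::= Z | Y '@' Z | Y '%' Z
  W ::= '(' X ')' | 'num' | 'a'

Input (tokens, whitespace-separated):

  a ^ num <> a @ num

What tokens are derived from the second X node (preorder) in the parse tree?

[X [X [Y [Z [W a]]]] ^ [Y [Y [Z [Z [W num]] <> [W a]]] @ [Z [W num]]]]

a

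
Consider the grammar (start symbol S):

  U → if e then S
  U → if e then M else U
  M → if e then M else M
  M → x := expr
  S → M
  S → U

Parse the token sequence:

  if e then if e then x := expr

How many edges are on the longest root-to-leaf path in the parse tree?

6

[S [U if e then [S [U if e then [S [M x := expr]]]]]]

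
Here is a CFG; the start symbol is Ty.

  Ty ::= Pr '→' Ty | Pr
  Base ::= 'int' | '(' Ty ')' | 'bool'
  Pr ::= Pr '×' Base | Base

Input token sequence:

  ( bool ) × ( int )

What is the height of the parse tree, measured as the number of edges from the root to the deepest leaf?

[Ty [Pr [Pr [Base ( [Ty [Pr [Base bool]]] )]] × [Base ( [Ty [Pr [Base int]]] )]]]

7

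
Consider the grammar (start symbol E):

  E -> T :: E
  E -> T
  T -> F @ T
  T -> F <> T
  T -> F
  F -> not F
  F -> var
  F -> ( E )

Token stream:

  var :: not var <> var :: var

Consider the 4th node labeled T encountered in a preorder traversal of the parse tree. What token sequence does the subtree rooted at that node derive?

[E [T [F var]] :: [E [T [F not [F var]] <> [T [F var]]] :: [E [T [F var]]]]]

var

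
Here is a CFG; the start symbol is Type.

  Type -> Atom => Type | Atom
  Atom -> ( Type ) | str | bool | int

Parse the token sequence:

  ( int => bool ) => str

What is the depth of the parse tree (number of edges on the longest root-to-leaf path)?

[Type [Atom ( [Type [Atom int] => [Type [Atom bool]]] )] => [Type [Atom str]]]

5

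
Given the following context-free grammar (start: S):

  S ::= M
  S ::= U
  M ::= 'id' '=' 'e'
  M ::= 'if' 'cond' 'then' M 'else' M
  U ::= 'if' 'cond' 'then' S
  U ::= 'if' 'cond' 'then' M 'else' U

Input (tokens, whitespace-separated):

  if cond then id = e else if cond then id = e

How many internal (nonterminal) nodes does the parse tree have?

6

[S [U if cond then [M id = e] else [U if cond then [S [M id = e]]]]]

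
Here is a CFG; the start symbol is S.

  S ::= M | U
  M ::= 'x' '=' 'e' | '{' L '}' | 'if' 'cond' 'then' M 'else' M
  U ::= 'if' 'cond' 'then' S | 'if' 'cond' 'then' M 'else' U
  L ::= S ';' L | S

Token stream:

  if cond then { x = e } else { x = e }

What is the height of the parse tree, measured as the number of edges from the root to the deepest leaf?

6

[S [M if cond then [M { [L [S [M x = e]]] }] else [M { [L [S [M x = e]]] }]]]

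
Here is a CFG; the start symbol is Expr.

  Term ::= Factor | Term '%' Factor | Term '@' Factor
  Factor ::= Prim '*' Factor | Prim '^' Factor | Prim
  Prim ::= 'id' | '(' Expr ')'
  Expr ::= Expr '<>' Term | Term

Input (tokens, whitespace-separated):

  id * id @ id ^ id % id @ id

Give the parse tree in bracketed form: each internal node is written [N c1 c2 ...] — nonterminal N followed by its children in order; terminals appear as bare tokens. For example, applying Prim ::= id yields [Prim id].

[Expr [Term [Term [Term [Term [Factor [Prim id] * [Factor [Prim id]]]] @ [Factor [Prim id] ^ [Factor [Prim id]]]] % [Factor [Prim id]]] @ [Factor [Prim id]]]]

Expr
Term
Term @ Factor
Term % Factor @ Factor
Term @ Factor % Factor @ Factor
Factor @ Factor % Factor @ Factor
Prim * Factor @ Factor % Factor @ Factor
id * Factor @ Factor % Factor @ Factor
id * Prim @ Factor % Factor @ Factor
id * id @ Factor % Factor @ Factor
id * id @ Prim ^ Factor % Factor @ Factor
id * id @ id ^ Factor % Factor @ Factor
id * id @ id ^ Prim % Factor @ Factor
id * id @ id ^ id % Factor @ Factor
id * id @ id ^ id % Prim @ Factor
id * id @ id ^ id % id @ Factor
id * id @ id ^ id % id @ Prim
id * id @ id ^ id % id @ id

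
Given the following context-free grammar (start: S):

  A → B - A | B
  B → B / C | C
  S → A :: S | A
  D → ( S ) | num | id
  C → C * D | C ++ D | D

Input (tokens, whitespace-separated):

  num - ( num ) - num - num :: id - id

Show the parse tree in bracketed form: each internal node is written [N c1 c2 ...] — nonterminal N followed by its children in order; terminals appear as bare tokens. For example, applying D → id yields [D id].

[S [A [B [C [D num]]] - [A [B [C [D ( [S [A [B [C [D num]]]]] )]]] - [A [B [C [D num]]] - [A [B [C [D num]]]]]]] :: [S [A [B [C [D id]]] - [A [B [C [D id]]]]]]]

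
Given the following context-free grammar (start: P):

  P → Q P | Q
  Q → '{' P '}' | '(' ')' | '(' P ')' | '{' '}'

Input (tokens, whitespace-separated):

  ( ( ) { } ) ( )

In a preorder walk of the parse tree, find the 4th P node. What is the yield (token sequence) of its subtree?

( )

[P [Q ( [P [Q ( )] [P [Q { }]]] )] [P [Q ( )]]]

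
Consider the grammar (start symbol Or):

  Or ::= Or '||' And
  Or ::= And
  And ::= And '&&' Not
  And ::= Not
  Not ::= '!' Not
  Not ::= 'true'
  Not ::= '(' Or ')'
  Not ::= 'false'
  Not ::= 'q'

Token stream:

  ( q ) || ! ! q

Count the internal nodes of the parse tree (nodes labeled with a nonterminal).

11

[Or [Or [And [Not ( [Or [And [Not q]]] )]]] || [And [Not ! [Not ! [Not q]]]]]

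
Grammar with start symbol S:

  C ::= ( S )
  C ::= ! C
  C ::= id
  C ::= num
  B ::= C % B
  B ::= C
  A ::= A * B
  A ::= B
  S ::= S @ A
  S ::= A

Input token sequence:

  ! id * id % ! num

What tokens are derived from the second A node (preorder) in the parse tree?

[S [A [A [B [C ! [C id]]]] * [B [C id] % [B [C ! [C num]]]]]]

! id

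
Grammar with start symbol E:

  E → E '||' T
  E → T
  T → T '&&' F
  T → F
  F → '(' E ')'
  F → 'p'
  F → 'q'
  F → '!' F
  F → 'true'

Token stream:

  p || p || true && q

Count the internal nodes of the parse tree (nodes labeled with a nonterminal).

11

[E [E [E [T [F p]]] || [T [F p]]] || [T [T [F true]] && [F q]]]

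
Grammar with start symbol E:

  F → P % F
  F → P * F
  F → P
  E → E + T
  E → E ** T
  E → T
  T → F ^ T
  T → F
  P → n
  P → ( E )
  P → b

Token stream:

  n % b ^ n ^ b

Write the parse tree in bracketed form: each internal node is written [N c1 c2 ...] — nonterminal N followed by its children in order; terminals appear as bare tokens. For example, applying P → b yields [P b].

[E [T [F [P n] % [F [P b]]] ^ [T [F [P n]] ^ [T [F [P b]]]]]]

E
T
F ^ T
P % F ^ T
n % F ^ T
n % P ^ T
n % b ^ T
n % b ^ F ^ T
n % b ^ P ^ T
n % b ^ n ^ T
n % b ^ n ^ F
n % b ^ n ^ P
n % b ^ n ^ b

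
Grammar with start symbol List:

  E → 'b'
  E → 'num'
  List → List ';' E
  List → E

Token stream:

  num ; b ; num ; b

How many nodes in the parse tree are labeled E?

4

[List [List [List [List [E num]] ; [E b]] ; [E num]] ; [E b]]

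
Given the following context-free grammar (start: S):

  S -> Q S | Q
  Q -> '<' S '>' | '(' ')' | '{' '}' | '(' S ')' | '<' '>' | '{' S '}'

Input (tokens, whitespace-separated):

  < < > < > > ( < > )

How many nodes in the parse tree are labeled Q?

5

[S [Q < [S [Q < >] [S [Q < >]]] >] [S [Q ( [S [Q < >]] )]]]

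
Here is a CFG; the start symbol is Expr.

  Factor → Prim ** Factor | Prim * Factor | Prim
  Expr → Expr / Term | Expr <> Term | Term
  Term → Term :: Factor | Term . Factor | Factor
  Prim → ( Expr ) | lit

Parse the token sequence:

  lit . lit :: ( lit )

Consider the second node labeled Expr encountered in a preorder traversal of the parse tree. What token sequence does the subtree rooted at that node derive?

[Expr [Term [Term [Term [Factor [Prim lit]]] . [Factor [Prim lit]]] :: [Factor [Prim ( [Expr [Term [Factor [Prim lit]]]] )]]]]

lit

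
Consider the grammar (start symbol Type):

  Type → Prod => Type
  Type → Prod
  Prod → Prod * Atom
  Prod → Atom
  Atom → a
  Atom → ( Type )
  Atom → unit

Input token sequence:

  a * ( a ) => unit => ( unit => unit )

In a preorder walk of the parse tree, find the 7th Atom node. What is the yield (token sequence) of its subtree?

[Type [Prod [Prod [Atom a]] * [Atom ( [Type [Prod [Atom a]]] )]] => [Type [Prod [Atom unit]] => [Type [Prod [Atom ( [Type [Prod [Atom unit]] => [Type [Prod [Atom unit]]]] )]]]]]

unit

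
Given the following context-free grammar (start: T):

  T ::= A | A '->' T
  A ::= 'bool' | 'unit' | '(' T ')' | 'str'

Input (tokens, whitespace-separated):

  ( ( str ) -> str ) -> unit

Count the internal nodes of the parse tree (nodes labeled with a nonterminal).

10

[T [A ( [T [A ( [T [A str]] )] -> [T [A str]]] )] -> [T [A unit]]]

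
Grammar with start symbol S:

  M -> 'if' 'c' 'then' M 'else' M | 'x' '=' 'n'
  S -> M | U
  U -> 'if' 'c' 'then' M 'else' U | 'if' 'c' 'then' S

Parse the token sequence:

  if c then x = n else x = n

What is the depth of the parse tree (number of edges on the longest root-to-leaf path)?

3

[S [M if c then [M x = n] else [M x = n]]]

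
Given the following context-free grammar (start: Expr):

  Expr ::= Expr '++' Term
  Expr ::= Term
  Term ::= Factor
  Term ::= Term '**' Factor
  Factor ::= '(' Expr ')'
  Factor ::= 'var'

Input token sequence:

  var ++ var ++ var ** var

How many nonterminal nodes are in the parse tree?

11

[Expr [Expr [Expr [Term [Factor var]]] ++ [Term [Factor var]]] ++ [Term [Term [Factor var]] ** [Factor var]]]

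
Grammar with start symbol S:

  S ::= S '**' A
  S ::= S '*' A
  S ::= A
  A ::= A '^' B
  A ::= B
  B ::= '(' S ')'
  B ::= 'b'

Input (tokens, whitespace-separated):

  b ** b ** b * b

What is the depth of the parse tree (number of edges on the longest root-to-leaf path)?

[S [S [S [S [A [B b]]] ** [A [B b]]] ** [A [B b]]] * [A [B b]]]

6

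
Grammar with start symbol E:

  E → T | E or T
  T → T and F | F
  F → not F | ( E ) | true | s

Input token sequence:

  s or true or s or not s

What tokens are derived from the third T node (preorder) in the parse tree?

[E [E [E [E [T [F s]]] or [T [F true]]] or [T [F s]]] or [T [F not [F s]]]]

s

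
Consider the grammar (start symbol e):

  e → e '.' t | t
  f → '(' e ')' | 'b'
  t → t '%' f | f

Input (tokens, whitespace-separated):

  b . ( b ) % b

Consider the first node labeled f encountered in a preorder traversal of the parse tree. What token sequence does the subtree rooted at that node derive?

b

[e [e [t [f b]]] . [t [t [f ( [e [t [f b]]] )]] % [f b]]]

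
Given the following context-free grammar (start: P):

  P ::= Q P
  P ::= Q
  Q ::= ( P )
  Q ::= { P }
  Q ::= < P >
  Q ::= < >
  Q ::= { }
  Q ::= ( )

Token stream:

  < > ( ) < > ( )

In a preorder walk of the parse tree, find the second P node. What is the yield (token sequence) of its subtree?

( ) < > ( )

[P [Q < >] [P [Q ( )] [P [Q < >] [P [Q ( )]]]]]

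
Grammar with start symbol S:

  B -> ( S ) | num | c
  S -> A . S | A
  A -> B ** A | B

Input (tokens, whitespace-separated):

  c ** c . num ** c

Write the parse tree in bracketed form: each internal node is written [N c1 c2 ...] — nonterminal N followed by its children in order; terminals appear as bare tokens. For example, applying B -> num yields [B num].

[S [A [B c] ** [A [B c]]] . [S [A [B num] ** [A [B c]]]]]

S
A . S
B ** A . S
c ** A . S
c ** B . S
c ** c . S
c ** c . A
c ** c . B ** A
c ** c . num ** A
c ** c . num ** B
c ** c . num ** c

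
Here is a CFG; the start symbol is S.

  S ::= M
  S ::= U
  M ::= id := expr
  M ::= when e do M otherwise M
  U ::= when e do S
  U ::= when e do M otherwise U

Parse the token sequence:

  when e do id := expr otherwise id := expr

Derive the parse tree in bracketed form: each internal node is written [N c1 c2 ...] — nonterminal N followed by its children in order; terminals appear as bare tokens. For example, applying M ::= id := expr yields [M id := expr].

[S [M when e do [M id := expr] otherwise [M id := expr]]]

S
M
when e do M otherwise M
when e do id := expr otherwise M
when e do id := expr otherwise id := expr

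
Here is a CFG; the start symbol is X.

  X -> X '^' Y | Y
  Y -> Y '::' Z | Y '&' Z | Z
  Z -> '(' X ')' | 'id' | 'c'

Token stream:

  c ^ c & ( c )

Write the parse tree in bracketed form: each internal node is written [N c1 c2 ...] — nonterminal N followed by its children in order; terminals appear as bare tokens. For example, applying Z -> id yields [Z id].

X
X ^ Y
Y ^ Y
Z ^ Y
c ^ Y
c ^ Y & Z
c ^ Z & Z
c ^ c & Z
c ^ c & ( X )
c ^ c & ( Y )
c ^ c & ( Z )
c ^ c & ( c )

[X [X [Y [Z c]]] ^ [Y [Y [Z c]] & [Z ( [X [Y [Z c]]] )]]]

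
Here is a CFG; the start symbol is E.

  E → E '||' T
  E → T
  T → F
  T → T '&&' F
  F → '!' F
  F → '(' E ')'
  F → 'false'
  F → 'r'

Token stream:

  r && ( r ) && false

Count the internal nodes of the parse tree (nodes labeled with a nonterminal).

[E [T [T [T [F r]] && [F ( [E [T [F r]]] )]] && [F false]]]

10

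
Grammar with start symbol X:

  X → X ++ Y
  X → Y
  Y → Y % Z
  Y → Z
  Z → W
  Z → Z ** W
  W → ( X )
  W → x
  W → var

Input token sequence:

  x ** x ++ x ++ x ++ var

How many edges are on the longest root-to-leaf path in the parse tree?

[X [X [X [X [Y [Z [Z [W x]] ** [W x]]]] ++ [Y [Z [W x]]]] ++ [Y [Z [W x]]]] ++ [Y [Z [W var]]]]

8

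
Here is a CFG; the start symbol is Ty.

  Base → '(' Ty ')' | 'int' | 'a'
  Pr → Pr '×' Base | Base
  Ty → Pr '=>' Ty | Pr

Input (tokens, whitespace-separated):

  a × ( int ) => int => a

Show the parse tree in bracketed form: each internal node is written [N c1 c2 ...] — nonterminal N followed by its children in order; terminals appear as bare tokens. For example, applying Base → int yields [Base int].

Ty
Pr => Ty
Pr × Base => Ty
Base × Base => Ty
a × Base => Ty
a × ( Ty ) => Ty
a × ( Pr ) => Ty
a × ( Base ) => Ty
a × ( int ) => Ty
a × ( int ) => Pr => Ty
a × ( int ) => Base => Ty
a × ( int ) => int => Ty
a × ( int ) => int => Pr
a × ( int ) => int => Base
a × ( int ) => int => a

[Ty [Pr [Pr [Base a]] × [Base ( [Ty [Pr [Base int]]] )]] => [Ty [Pr [Base int]] => [Ty [Pr [Base a]]]]]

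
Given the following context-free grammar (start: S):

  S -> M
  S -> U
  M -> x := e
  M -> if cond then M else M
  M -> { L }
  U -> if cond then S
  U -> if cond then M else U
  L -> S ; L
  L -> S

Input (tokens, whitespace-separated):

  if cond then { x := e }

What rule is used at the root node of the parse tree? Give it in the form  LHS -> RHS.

S -> U

[S [U if cond then [S [M { [L [S [M x := e]]] }]]]]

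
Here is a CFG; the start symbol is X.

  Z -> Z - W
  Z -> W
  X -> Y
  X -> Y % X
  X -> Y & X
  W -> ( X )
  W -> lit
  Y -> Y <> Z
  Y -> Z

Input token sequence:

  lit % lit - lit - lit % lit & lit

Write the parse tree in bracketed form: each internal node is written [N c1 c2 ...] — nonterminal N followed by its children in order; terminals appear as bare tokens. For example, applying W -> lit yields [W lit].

X
Y % X
Z % X
W % X
lit % X
lit % Y % X
lit % Z % X
lit % Z - W % X
lit % Z - W - W % X
lit % W - W - W % X
lit % lit - W - W % X
lit % lit - lit - W % X
lit % lit - lit - lit % X
lit % lit - lit - lit % Y & X
lit % lit - lit - lit % Z & X
lit % lit - lit - lit % W & X
lit % lit - lit - lit % lit & X
lit % lit - lit - lit % lit & Y
lit % lit - lit - lit % lit & Z
lit % lit - lit - lit % lit & W
lit % lit - lit - lit % lit & lit

[X [Y [Z [W lit]]] % [X [Y [Z [Z [Z [W lit]] - [W lit]] - [W lit]]] % [X [Y [Z [W lit]]] & [X [Y [Z [W lit]]]]]]]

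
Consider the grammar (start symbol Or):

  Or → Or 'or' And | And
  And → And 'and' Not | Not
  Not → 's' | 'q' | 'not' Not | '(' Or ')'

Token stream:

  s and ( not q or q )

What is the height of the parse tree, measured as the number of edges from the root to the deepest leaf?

8

[Or [And [And [Not s]] and [Not ( [Or [Or [And [Not not [Not q]]]] or [And [Not q]]] )]]]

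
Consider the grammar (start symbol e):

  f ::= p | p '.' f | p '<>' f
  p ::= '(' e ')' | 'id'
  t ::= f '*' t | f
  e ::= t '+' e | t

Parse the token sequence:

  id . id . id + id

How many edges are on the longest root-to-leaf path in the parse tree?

[e [t [f [p id] . [f [p id] . [f [p id]]]]] + [e [t [f [p id]]]]]

6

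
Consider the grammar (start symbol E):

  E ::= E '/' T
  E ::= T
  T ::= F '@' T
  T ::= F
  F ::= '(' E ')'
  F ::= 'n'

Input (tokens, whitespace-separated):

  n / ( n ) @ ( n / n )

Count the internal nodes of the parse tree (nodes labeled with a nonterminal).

17

[E [E [T [F n]]] / [T [F ( [E [T [F n]]] )] @ [T [F ( [E [E [T [F n]]] / [T [F n]]] )]]]]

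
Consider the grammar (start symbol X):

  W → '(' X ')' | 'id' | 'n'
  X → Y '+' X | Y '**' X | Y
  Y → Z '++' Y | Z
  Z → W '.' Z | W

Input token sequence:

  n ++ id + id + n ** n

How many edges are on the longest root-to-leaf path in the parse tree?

7

[X [Y [Z [W n]] ++ [Y [Z [W id]]]] + [X [Y [Z [W id]]] + [X [Y [Z [W n]]] ** [X [Y [Z [W n]]]]]]]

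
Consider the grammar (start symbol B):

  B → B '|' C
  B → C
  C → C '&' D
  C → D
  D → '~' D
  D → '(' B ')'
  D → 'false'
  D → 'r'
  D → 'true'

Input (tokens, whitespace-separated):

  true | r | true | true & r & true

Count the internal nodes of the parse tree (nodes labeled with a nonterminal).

16

[B [B [B [B [C [D true]]] | [C [D r]]] | [C [D true]]] | [C [C [C [D true]] & [D r]] & [D true]]]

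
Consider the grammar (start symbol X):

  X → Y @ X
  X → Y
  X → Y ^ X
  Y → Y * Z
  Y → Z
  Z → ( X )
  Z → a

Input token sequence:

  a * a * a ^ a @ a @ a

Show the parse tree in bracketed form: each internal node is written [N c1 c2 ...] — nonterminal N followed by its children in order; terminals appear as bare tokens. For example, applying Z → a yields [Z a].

X
Y ^ X
Y * Z ^ X
Y * Z * Z ^ X
Z * Z * Z ^ X
a * Z * Z ^ X
a * a * Z ^ X
a * a * a ^ X
a * a * a ^ Y @ X
a * a * a ^ Z @ X
a * a * a ^ a @ X
a * a * a ^ a @ Y @ X
a * a * a ^ a @ Z @ X
a * a * a ^ a @ a @ X
a * a * a ^ a @ a @ Y
a * a * a ^ a @ a @ Z
a * a * a ^ a @ a @ a

[X [Y [Y [Y [Z a]] * [Z a]] * [Z a]] ^ [X [Y [Z a]] @ [X [Y [Z a]] @ [X [Y [Z a]]]]]]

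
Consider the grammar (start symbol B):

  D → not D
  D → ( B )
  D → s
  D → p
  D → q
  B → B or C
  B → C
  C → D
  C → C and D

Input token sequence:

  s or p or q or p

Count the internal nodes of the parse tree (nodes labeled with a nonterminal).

[B [B [B [B [C [D s]]] or [C [D p]]] or [C [D q]]] or [C [D p]]]

12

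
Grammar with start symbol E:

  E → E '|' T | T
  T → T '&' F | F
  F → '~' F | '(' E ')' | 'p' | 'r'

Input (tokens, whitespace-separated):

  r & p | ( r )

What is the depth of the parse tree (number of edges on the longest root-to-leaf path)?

6

[E [E [T [T [F r]] & [F p]]] | [T [F ( [E [T [F r]]] )]]]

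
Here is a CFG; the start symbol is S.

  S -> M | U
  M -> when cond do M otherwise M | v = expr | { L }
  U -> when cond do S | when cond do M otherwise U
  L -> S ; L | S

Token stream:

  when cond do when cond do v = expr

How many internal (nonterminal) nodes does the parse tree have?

6

[S [U when cond do [S [U when cond do [S [M v = expr]]]]]]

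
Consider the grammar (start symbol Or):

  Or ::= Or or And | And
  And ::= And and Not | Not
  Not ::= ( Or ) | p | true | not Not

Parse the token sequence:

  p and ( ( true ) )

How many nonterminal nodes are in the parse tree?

[Or [And [And [Not p]] and [Not ( [Or [And [Not ( [Or [And [Not true]]] )]]] )]]]

11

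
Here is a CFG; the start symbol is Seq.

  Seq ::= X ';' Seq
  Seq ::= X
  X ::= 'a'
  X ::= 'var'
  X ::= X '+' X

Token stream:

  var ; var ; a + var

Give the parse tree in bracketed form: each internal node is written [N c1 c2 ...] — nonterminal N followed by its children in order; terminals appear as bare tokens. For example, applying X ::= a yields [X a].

[Seq [X var] ; [Seq [X var] ; [Seq [X [X a] + [X var]]]]]

Seq
X ; Seq
var ; Seq
var ; X ; Seq
var ; var ; Seq
var ; var ; X
var ; var ; X + X
var ; var ; a + X
var ; var ; a + var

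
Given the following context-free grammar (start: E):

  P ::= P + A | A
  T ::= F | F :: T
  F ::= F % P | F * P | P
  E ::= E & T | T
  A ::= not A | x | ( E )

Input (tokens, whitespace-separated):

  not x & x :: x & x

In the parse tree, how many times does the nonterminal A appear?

5

[E [E [E [T [F [P [A not [A x]]]]]] & [T [F [P [A x]]] :: [T [F [P [A x]]]]]] & [T [F [P [A x]]]]]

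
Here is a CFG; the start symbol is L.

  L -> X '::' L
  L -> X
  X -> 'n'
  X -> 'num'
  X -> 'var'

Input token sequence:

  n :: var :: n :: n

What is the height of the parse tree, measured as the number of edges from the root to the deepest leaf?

5

[L [X n] :: [L [X var] :: [L [X n] :: [L [X n]]]]]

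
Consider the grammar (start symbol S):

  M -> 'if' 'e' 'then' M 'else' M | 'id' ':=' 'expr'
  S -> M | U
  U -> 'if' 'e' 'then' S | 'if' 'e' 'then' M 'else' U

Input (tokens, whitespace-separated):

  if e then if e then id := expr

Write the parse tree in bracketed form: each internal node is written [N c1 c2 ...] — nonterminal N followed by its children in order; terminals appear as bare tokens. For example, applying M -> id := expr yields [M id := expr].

[S [U if e then [S [U if e then [S [M id := expr]]]]]]

S
U
if e then S
if e then U
if e then if e then S
if e then if e then M
if e then if e then id := expr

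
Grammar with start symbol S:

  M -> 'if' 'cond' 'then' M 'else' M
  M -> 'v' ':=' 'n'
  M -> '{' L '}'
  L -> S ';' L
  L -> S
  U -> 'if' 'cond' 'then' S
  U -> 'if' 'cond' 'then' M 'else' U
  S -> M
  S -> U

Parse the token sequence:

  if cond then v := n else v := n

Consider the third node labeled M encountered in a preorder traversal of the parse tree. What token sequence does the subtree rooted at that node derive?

[S [M if cond then [M v := n] else [M v := n]]]

v := n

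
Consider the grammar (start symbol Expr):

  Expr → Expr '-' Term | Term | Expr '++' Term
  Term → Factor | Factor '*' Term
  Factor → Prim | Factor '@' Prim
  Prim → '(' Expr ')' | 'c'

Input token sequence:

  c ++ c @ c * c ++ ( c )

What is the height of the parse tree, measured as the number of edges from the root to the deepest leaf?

[Expr [Expr [Expr [Term [Factor [Prim c]]]] ++ [Term [Factor [Factor [Prim c]] @ [Prim c]] * [Term [Factor [Prim c]]]]] ++ [Term [Factor [Prim ( [Expr [Term [Factor [Prim c]]]] )]]]]

8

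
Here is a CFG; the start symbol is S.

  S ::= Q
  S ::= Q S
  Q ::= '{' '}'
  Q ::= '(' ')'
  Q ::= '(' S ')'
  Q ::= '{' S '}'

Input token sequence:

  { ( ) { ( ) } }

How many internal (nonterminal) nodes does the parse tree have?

8

[S [Q { [S [Q ( )] [S [Q { [S [Q ( )]] }]]] }]]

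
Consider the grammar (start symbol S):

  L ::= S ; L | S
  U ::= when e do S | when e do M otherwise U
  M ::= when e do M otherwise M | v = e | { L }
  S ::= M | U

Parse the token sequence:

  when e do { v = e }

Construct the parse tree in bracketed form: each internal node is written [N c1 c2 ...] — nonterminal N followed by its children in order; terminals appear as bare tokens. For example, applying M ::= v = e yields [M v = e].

S
U
when e do S
when e do M
when e do { L }
when e do { S }
when e do { M }
when e do { v = e }

[S [U when e do [S [M { [L [S [M v = e]]] }]]]]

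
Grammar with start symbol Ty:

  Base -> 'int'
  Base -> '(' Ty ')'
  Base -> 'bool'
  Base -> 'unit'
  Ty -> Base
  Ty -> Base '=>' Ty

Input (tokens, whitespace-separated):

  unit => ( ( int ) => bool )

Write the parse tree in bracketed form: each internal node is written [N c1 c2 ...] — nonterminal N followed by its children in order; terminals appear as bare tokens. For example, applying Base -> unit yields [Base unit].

Ty
Base => Ty
unit => Ty
unit => Base
unit => ( Ty )
unit => ( Base => Ty )
unit => ( ( Ty ) => Ty )
unit => ( ( Base ) => Ty )
unit => ( ( int ) => Ty )
unit => ( ( int ) => Base )
unit => ( ( int ) => bool )

[Ty [Base unit] => [Ty [Base ( [Ty [Base ( [Ty [Base int]] )] => [Ty [Base bool]]] )]]]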